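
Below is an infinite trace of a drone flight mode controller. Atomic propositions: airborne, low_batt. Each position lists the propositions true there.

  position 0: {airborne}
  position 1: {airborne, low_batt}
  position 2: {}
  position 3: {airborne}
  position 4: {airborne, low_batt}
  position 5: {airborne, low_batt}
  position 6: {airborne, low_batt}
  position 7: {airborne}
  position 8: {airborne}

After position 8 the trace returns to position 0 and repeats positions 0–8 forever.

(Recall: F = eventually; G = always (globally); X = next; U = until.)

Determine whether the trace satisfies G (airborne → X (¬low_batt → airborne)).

airborne → X (¬low_batt → airborne) must hold at every position from 0 onward. It fails at position 1, so G (airborne → X (¬low_batt → airborne)) is false.
Positions where airborne holds: 0, 1, 3, 4, 5, 6, 7, 8.
Check X (¬low_batt → airborne) at each: 0→ok, 1→fails, 3→ok, 4→ok, 5→ok, 6→ok, 7→ok, 8→ok.

Violated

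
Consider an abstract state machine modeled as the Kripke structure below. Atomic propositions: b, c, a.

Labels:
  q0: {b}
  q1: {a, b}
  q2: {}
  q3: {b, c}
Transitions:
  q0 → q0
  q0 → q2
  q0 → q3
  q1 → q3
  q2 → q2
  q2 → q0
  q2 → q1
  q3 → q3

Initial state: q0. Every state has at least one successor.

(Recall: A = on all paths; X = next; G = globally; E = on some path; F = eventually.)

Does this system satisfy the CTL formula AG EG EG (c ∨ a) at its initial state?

States satisfying EG EG (c ∨ a): {q1, q3}.
States satisfying AG EG EG (c ∨ a): {q1, q3}.
q0 is reachable from q0 and violates EG EG (c ∨ a), so AG fails at q0.
q0 ∉ Sat(AG EG EG (c ∨ a)).

No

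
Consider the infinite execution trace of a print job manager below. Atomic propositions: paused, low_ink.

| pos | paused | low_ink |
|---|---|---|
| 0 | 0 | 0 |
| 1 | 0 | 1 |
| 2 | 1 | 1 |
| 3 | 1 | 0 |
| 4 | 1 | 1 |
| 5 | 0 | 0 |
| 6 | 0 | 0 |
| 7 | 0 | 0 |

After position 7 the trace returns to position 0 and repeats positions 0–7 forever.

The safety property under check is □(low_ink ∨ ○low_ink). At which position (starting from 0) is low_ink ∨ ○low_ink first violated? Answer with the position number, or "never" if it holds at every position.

Check low_ink ∨ ○low_ink at each position in order: 0 ✓, 1 ✓, 2 ✓, 3 ✓, 4 ✓.
At position 5 the labels are {} and the next position 6 has {}, so low_ink ∨ ○low_ink is false there. This is the first violation.

5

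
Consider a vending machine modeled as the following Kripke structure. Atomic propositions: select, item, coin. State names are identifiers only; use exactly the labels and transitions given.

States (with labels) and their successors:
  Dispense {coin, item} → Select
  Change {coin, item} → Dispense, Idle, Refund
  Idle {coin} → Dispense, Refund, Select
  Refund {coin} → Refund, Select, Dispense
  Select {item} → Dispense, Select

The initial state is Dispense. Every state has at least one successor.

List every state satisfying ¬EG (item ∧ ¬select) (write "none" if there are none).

States satisfying item ∧ ¬select: {Dispense, Change, Select}.
States satisfying EG (item ∧ ¬select): {Dispense, Change, Select}.
States satisfying ¬EG (item ∧ ¬select): {Idle, Refund}.

{Idle, Refund}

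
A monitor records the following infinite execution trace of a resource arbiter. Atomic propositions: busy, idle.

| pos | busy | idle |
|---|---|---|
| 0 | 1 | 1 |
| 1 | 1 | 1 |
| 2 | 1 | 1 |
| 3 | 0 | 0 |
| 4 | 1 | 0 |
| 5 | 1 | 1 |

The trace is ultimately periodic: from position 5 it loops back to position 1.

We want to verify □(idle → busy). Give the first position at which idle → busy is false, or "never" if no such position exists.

never

idle → busy holds at every position 0..5, and those are all the positions the trace ever visits, so the invariant □(idle → busy) is never violated.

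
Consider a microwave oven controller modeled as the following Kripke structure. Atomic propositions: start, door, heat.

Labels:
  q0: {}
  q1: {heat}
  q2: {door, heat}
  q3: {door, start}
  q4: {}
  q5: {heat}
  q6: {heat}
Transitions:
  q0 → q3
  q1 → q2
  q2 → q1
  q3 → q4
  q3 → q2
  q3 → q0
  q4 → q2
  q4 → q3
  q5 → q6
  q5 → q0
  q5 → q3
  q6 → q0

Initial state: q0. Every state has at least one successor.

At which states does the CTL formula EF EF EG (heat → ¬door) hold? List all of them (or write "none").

States satisfying EF EG (heat → ¬door): {q0, q3, q4, q5, q6}.
States satisfying EF EF EG (heat → ¬door): {q0, q3, q4, q5, q6}.

{q0, q3, q4, q5, q6}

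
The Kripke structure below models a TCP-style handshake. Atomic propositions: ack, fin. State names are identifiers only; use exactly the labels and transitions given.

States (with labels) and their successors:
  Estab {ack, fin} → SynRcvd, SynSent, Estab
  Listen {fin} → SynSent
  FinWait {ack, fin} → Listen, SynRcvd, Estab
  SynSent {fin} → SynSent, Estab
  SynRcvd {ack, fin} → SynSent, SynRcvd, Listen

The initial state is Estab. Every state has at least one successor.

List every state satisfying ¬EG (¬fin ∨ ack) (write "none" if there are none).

States satisfying ¬fin ∨ ack: {Estab, FinWait, SynRcvd}.
States satisfying EG (¬fin ∨ ack): {Estab, FinWait, SynRcvd}.
States satisfying ¬EG (¬fin ∨ ack): {Listen, SynSent}.

{Listen, SynSent}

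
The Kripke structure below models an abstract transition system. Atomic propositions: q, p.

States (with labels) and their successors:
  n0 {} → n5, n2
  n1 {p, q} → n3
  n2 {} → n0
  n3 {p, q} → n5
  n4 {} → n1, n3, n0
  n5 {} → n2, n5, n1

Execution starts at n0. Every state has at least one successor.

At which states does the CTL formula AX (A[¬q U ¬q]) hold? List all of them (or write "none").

States satisfying A[¬q U ¬q]: {n0, n2, n4, n5}.
States satisfying AX (A[¬q U ¬q]): {n0, n2, n3}.

{n0, n2, n3}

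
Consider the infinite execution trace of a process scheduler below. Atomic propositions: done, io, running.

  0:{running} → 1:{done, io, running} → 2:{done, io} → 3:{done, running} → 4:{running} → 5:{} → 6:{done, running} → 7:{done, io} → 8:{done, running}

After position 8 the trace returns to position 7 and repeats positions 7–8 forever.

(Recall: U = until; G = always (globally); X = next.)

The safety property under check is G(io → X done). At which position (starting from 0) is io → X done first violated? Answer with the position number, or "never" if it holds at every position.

never

io → X done holds at every position 0..8, and those are all the positions the trace ever visits, so the invariant G(io → X done) is never violated.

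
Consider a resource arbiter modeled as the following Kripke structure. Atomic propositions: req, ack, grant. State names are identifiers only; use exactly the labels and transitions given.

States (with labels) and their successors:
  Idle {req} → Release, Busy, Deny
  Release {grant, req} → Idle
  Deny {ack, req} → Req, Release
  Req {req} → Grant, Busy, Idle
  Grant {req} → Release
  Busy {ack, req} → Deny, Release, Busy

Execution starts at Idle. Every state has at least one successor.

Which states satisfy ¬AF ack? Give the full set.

States satisfying ack: {Deny, Busy}.
States satisfying AF ack: {Deny, Busy}.
States satisfying ¬AF ack: {Idle, Release, Req, Grant}.

{Idle, Release, Req, Grant}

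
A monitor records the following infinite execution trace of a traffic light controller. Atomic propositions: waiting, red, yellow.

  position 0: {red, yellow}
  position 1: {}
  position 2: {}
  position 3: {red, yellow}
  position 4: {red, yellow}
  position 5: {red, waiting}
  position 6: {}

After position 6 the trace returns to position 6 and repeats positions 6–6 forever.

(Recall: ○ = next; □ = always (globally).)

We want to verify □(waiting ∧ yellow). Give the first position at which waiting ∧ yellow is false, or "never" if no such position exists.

0

At position 0 the labels are {red, yellow}, so waiting ∧ yellow is false there. This is the first violation.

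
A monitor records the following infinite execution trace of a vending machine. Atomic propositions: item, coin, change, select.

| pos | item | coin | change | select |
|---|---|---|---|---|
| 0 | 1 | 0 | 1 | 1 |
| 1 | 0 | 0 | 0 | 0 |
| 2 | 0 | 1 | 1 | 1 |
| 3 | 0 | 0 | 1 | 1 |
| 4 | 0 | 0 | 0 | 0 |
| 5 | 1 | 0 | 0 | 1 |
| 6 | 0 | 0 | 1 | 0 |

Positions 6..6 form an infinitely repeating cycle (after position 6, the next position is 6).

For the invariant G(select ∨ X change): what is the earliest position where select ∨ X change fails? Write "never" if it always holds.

Check select ∨ X change at each position in order: 0 ✓, 1 ✓, 2 ✓, 3 ✓.
At position 4 the labels are {} and the next position 5 has {item, select}, so select ∨ X change is false there. This is the first violation.

4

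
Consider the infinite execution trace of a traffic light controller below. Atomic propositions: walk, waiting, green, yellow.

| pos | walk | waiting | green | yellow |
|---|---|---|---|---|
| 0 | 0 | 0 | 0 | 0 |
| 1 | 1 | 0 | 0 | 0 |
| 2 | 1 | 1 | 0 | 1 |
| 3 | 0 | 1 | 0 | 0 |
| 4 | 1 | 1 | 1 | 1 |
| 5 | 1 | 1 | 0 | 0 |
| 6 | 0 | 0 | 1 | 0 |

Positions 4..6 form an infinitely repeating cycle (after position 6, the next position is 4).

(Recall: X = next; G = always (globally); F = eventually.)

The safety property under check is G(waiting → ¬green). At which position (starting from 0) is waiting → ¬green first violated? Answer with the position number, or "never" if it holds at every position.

Check waiting → ¬green at each position in order: 0 ✓, 1 ✓, 2 ✓, 3 ✓.
At position 4 the labels are {green, waiting, walk, yellow}, so waiting → ¬green is false there. This is the first violation.

4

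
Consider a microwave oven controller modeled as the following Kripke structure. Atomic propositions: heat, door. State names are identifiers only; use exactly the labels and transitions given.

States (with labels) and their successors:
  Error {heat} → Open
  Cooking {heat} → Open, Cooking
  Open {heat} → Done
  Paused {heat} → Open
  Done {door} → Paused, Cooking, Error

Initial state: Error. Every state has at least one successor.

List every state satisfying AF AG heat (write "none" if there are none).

none

States satisfying AG heat: ∅.
States satisfying AF AG heat: ∅.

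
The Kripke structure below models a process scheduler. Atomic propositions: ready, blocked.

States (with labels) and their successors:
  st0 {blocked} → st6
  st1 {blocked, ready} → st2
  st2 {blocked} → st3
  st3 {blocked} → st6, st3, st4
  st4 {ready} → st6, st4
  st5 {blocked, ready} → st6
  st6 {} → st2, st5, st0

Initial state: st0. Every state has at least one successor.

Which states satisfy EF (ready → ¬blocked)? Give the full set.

States satisfying ready → ¬blocked: {st0, st2, st3, st4, st6}.
States satisfying EF (ready → ¬blocked): {st0, st1, st2, st3, st4, st5, st6}.

{st0, st1, st2, st3, st4, st5, st6}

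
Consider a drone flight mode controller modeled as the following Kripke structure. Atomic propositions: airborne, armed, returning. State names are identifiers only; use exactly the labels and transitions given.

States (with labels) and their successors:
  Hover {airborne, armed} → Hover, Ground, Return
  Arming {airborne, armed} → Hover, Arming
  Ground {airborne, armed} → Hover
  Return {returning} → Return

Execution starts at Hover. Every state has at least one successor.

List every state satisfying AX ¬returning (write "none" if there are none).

States satisfying ¬returning: {Hover, Arming, Ground}.
States satisfying AX ¬returning: {Arming, Ground}.

{Arming, Ground}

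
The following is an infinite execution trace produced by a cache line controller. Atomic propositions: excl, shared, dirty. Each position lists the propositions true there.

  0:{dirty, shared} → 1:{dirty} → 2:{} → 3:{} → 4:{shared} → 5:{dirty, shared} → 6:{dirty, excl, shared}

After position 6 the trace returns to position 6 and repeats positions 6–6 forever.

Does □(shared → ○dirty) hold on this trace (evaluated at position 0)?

Satisfied

shared → ○dirty holds at every position 0..6, and those are all positions ever visited, so □(shared → ○dirty) holds.
Positions where shared holds: 0, 4, 5, 6.
Check ○dirty at each: 0→ok, 4→ok, 5→ok, 6→ok.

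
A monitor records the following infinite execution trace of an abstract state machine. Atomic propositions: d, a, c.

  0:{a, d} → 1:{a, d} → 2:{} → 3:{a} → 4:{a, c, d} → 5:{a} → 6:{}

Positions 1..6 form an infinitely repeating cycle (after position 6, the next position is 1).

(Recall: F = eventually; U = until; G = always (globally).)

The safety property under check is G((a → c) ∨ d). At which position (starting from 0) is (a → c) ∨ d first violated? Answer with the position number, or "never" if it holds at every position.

Check (a → c) ∨ d at each position in order: 0 ✓, 1 ✓, 2 ✓.
At position 3 the labels are {a}, so (a → c) ∨ d is false there. This is the first violation.

3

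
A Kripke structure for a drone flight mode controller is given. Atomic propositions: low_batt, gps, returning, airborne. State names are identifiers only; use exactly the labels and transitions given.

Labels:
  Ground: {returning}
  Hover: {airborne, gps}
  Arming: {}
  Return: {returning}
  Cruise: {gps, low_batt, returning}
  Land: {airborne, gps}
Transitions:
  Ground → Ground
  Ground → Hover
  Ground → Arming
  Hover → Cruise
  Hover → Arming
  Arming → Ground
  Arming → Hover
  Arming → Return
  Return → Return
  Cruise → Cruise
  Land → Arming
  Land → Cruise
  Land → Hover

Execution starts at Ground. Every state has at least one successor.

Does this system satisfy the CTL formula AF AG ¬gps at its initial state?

Does not hold

States satisfying AG ¬gps: {Return}.
States satisfying AF AG ¬gps: {Return}.
There is a path from Ground along which AG ¬gps never holds.
Ground ∉ Sat(AF AG ¬gps).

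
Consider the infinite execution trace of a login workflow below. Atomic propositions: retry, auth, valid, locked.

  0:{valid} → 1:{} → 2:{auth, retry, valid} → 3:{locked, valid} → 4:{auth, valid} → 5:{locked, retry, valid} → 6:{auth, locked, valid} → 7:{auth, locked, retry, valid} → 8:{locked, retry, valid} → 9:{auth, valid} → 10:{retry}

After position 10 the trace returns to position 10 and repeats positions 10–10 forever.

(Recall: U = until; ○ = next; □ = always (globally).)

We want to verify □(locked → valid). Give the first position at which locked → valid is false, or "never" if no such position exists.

never

locked → valid holds at every position 0..10, and those are all the positions the trace ever visits, so the invariant □(locked → valid) is never violated.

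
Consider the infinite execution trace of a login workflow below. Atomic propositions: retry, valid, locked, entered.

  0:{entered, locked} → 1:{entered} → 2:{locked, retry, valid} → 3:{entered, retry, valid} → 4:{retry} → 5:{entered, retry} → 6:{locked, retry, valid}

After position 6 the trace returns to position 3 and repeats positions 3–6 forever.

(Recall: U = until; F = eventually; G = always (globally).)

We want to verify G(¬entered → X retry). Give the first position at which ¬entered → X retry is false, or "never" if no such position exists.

¬entered → X retry holds at every position 0..6, and those are all the positions the trace ever visits, so the invariant G(¬entered → X retry) is never violated.

never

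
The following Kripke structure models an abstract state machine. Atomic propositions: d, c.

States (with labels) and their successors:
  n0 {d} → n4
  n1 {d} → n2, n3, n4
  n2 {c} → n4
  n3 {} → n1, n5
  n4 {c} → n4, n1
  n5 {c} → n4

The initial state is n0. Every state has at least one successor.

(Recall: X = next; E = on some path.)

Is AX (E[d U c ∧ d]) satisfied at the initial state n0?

No

States satisfying E[d U c ∧ d]: ∅.
States satisfying AX (E[d U c ∧ d]): ∅.
n0 ∉ Sat(AX (E[d U c ∧ d])).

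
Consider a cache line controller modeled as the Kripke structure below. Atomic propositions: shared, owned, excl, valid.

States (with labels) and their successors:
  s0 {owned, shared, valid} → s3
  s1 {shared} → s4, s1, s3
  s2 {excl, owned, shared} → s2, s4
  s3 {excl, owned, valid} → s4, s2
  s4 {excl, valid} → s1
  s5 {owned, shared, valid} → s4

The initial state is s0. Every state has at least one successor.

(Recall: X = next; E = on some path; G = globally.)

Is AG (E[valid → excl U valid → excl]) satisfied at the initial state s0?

States satisfying E[valid → excl U valid → excl]: {s1, s2, s3, s4}.
States satisfying AG (E[valid → excl U valid → excl]): {s1, s2, s3, s4}.
s0 is reachable from s0 and violates E[valid → excl U valid → excl], so AG fails at s0.
s0 ∉ Sat(AG (E[valid → excl U valid → excl])).

No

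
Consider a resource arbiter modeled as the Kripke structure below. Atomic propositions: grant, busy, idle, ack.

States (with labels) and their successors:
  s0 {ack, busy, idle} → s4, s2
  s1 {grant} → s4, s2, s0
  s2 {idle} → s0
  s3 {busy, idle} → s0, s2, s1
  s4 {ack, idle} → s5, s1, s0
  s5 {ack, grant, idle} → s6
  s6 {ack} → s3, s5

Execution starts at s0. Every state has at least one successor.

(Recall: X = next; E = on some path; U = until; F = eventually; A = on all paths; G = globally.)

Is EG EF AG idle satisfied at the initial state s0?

Violated

States satisfying EF AG idle: ∅.
States satisfying EG EF AG idle: ∅.
No suitable path/successor from s0 witnesses the formula.
s0 ∉ Sat(EG EF AG idle).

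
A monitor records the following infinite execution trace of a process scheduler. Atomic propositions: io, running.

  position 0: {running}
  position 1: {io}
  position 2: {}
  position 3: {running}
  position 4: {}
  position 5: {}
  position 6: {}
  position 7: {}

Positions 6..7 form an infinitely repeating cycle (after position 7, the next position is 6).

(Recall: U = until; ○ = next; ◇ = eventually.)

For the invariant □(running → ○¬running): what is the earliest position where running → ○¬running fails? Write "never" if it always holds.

never

running → ○¬running holds at every position 0..7, and those are all the positions the trace ever visits, so the invariant □(running → ○¬running) is never violated.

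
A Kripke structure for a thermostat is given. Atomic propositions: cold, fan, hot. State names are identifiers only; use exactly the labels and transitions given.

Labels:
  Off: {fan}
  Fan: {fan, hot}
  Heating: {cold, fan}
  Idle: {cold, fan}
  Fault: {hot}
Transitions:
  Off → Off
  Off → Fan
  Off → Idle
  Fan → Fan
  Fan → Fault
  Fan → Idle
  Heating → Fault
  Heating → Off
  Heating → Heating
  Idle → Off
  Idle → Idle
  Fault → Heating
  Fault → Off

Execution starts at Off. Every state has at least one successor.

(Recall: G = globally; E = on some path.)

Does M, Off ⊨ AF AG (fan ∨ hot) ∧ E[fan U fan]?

Satisfied

States satisfying AG (fan ∨ hot): {Off, Fan, Heating, Idle, Fault}.
States satisfying AF AG (fan ∨ hot): {Off, Fan, Heating, Idle, Fault}.
States satisfying fan: {Off, Fan, Heating, Idle}.
States satisfying E[fan U fan]: {Off, Fan, Heating, Idle}.
States satisfying AF AG (fan ∨ hot) ∧ E[fan U fan]: {Off, Fan, Heating, Idle}.
Off ∈ Sat(AF AG (fan ∨ hot) ∧ E[fan U fan]).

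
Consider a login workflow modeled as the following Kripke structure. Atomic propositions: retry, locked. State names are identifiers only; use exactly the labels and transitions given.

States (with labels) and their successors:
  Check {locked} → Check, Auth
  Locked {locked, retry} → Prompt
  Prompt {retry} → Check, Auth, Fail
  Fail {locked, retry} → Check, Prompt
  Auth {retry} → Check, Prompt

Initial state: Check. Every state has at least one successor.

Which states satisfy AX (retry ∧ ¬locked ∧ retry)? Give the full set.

{Locked}

States satisfying retry ∧ ¬locked ∧ retry: {Prompt, Auth}.
States satisfying AX (retry ∧ ¬locked ∧ retry): {Locked}.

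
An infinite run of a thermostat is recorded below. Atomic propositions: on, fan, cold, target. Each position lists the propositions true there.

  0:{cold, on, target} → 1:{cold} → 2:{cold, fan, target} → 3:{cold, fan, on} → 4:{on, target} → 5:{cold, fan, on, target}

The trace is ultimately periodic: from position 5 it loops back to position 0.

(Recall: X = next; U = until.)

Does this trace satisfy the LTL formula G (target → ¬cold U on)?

target → ¬cold U on must hold at every position from 0 onward. It fails at position 2, so G (target → ¬cold U on) is false.
Positions where target holds: 0, 2, 4, 5.
Check ¬cold U on at each: 0→ok, 2→fails, 4→ok, 5→ok.

Violated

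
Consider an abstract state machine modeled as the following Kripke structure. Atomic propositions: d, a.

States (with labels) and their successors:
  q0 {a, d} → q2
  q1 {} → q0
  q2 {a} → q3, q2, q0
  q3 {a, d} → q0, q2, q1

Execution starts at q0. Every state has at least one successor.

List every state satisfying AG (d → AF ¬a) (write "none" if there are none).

none

States satisfying d → AF ¬a: {q1, q2}.
States satisfying AG (d → AF ¬a): ∅.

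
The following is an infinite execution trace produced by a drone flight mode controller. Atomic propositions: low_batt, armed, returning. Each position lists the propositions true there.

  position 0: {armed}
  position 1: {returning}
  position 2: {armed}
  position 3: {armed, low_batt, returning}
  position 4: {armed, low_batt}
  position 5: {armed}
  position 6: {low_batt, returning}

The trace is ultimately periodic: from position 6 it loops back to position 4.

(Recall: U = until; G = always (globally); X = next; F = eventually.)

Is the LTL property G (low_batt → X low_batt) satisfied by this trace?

Violated

low_batt → X low_batt must hold at every position from 0 onward. It fails at position 4, so G (low_batt → X low_batt) is false.
Positions where low_batt holds: 3, 4, 6.
Check X low_batt at each: 3→ok, 4→fails, 6→ok.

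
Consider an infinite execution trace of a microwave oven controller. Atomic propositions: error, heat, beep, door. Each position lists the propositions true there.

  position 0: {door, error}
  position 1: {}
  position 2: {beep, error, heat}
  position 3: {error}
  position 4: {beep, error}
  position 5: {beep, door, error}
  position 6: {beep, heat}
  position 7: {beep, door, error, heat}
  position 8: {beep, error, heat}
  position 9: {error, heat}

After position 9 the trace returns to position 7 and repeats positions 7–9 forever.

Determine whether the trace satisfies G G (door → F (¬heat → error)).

Satisfied

G (door → F (¬heat → error)) holds at every position 0..9, and those are all positions ever visited, so G G (door → F (¬heat → error)) holds.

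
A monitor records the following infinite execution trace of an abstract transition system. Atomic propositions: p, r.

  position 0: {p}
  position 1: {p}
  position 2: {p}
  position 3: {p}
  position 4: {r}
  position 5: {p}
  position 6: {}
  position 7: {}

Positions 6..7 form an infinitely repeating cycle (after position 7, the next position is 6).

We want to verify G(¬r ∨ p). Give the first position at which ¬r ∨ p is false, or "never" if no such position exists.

4

Check ¬r ∨ p at each position in order: 0 ✓, 1 ✓, 2 ✓, 3 ✓.
At position 4 the labels are {r}, so ¬r ∨ p is false there. This is the first violation.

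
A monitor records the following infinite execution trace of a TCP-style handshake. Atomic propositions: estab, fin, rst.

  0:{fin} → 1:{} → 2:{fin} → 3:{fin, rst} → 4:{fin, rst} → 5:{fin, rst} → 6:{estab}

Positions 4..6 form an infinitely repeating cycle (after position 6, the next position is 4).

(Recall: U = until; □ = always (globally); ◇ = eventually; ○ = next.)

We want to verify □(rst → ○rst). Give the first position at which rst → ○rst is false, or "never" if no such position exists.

5

Check rst → ○rst at each position in order: 0 ✓, 1 ✓, 2 ✓, 3 ✓, 4 ✓.
At position 5 the labels are {fin, rst} and the next position 6 has {estab}, so rst → ○rst is false there. This is the first violation.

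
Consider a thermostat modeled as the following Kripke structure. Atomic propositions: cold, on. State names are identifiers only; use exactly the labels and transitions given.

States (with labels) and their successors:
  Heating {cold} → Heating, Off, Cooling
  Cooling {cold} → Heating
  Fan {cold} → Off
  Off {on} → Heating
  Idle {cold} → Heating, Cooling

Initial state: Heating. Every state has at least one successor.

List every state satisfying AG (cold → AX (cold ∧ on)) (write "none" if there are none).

States satisfying cold → AX (cold ∧ on): {Off}.
States satisfying AG (cold → AX (cold ∧ on)): ∅.

none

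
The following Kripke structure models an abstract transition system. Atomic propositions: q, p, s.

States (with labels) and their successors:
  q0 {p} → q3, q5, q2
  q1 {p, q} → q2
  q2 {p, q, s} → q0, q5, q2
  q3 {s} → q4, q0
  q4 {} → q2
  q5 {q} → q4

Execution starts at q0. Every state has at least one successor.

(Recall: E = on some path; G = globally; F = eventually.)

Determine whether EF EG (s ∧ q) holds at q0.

States satisfying EG (s ∧ q): {q2}.
States satisfying EF EG (s ∧ q): {q0, q1, q2, q3, q4, q5}.
Some path from q0 reaches a state where EG (s ∧ q) holds.
q0 ∈ Sat(EF EG (s ∧ q)).

Yes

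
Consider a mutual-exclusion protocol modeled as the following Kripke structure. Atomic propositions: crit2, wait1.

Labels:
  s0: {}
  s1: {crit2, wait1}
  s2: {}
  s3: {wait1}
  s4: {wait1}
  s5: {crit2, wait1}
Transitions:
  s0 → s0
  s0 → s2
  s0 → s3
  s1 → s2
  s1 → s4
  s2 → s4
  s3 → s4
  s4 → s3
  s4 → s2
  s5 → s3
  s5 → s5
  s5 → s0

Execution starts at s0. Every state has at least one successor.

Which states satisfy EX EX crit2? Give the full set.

{s5}

States satisfying EX crit2: {s5}.
States satisfying EX EX crit2: {s5}.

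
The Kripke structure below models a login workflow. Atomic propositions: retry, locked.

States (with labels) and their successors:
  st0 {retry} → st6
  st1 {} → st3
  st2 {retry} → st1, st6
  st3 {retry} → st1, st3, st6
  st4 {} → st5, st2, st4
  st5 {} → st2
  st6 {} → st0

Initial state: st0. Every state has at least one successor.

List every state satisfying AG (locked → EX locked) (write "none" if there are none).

{st0, st1, st2, st3, st4, st5, st6}

States satisfying locked → EX locked: {st0, st1, st2, st3, st4, st5, st6}.
States satisfying AG (locked → EX locked): {st0, st1, st2, st3, st4, st5, st6}.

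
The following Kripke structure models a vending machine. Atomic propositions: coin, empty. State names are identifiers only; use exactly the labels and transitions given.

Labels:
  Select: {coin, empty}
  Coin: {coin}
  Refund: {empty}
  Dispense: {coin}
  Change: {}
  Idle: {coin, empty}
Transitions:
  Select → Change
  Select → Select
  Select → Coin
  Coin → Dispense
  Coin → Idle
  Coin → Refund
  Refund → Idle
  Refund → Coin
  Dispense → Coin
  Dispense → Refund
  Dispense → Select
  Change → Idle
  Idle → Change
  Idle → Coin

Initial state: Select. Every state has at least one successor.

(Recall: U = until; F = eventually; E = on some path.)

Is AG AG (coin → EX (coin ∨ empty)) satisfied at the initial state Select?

Holds

States satisfying AG (coin → EX (coin ∨ empty)): {Select, Coin, Refund, Dispense, Change, Idle}.
States satisfying AG AG (coin → EX (coin ∨ empty)): {Select, Coin, Refund, Dispense, Change, Idle}.
Every state reachable from Select satisfies AG (coin → EX (coin ∨ empty)).
Select ∈ Sat(AG AG (coin → EX (coin ∨ empty))).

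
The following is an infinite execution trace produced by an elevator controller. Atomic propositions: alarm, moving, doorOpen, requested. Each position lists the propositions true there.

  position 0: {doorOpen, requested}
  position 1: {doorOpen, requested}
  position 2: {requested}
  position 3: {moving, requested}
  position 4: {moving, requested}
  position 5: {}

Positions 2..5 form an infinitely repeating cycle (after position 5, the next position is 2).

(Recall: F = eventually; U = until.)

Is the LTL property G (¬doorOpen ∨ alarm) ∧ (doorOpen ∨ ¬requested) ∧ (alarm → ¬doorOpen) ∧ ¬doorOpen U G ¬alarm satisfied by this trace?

¬doorOpen ∨ alarm must hold at every position from 0 onward. It fails at position 0, so G (¬doorOpen ∨ alarm) is false.
At position 0: G (¬doorOpen ∨ alarm) is false; (doorOpen ∨ ¬requested) ∧ (alarm → ¬doorOpen) ∧ ¬doorOpen U G ¬alarm is true; so G (¬doorOpen ∨ alarm) ∧ (doorOpen ∨ ¬requested) ∧ (alarm → ¬doorOpen) ∧ ¬doorOpen U G ¬alarm is false.

No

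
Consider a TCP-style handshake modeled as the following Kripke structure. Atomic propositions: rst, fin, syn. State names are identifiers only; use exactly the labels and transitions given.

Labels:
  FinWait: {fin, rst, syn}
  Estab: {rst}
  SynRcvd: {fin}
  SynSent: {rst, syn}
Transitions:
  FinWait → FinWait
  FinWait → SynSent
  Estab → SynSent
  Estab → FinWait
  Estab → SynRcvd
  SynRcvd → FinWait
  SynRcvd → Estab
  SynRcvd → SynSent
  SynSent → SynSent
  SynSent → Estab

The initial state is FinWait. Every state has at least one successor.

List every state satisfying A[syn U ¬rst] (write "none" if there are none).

States satisfying syn: {FinWait, SynSent}.
States satisfying ¬rst: {SynRcvd}.
States satisfying A[syn U ¬rst]: {SynRcvd}.

{SynRcvd}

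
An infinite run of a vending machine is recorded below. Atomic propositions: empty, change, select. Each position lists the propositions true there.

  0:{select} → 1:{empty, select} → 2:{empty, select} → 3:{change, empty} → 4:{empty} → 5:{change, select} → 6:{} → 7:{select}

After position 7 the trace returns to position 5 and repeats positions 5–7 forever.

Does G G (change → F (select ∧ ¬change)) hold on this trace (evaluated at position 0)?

G (change → F (select ∧ ¬change)) holds at every position 0..7, and those are all positions ever visited, so G G (change → F (select ∧ ¬change)) holds.

Holds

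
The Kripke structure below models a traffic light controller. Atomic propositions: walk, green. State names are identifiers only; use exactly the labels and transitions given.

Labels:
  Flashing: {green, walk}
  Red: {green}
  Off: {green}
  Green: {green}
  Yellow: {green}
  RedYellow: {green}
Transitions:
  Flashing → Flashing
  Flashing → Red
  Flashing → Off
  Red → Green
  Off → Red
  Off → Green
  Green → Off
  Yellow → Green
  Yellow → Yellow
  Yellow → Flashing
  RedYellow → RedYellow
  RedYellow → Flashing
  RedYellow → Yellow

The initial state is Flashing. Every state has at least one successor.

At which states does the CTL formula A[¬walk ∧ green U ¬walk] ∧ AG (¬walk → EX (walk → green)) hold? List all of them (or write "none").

{Red, Off, Green, Yellow, RedYellow}

States satisfying ¬walk ∧ green: {Red, Off, Green, Yellow, RedYellow}.
States satisfying ¬walk: {Red, Off, Green, Yellow, RedYellow}.
States satisfying A[¬walk ∧ green U ¬walk]: {Red, Off, Green, Yellow, RedYellow}.
States satisfying ¬walk → EX (walk → green): {Flashing, Red, Off, Green, Yellow, RedYellow}.
States satisfying AG (¬walk → EX (walk → green)): {Flashing, Red, Off, Green, Yellow, RedYellow}.
States satisfying A[¬walk ∧ green U ¬walk] ∧ AG (¬walk → EX (walk → green)): {Red, Off, Green, Yellow, RedYellow}.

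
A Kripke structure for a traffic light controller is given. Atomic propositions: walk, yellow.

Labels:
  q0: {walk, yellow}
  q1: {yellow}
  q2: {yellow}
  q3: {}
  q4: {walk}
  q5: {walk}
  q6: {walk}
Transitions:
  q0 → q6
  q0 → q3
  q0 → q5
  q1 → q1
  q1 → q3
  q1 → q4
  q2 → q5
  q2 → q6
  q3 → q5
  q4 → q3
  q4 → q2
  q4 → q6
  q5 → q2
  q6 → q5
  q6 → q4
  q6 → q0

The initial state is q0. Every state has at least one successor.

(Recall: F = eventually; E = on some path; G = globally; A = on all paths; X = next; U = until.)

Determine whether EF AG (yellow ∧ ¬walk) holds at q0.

States satisfying AG (yellow ∧ ¬walk): ∅.
States satisfying EF AG (yellow ∧ ¬walk): ∅.
No suitable path/successor from q0 witnesses the formula.
q0 ∉ Sat(EF AG (yellow ∧ ¬walk)).

No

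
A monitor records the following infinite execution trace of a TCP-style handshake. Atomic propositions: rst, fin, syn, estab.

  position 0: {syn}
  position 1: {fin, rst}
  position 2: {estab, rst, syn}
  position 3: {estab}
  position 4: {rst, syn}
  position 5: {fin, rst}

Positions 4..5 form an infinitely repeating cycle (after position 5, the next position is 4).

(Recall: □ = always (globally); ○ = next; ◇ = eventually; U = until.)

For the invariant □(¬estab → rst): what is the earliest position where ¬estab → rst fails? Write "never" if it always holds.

0

At position 0 the labels are {syn}, so ¬estab → rst is false there. This is the first violation.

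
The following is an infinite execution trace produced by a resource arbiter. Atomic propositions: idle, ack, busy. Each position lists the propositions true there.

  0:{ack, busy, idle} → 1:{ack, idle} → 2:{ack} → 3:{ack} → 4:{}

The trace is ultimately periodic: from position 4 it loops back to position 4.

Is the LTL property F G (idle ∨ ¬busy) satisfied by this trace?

Satisfied

G (idle ∨ ¬busy) holds at position 0, which is reachable from 0, so F G (idle ∨ ¬busy) holds.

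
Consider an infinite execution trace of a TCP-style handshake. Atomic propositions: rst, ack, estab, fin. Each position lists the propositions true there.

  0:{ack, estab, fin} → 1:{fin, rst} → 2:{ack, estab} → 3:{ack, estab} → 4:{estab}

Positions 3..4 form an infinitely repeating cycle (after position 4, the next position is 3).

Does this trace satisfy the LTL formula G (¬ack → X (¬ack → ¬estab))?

¬ack → X (¬ack → ¬estab) holds at every position 0..4, and those are all positions ever visited, so G (¬ack → X (¬ack → ¬estab)) holds.
Positions where ¬ack holds: 1, 4.
Check X (¬ack → ¬estab) at each: 1→ok, 4→ok.

Yes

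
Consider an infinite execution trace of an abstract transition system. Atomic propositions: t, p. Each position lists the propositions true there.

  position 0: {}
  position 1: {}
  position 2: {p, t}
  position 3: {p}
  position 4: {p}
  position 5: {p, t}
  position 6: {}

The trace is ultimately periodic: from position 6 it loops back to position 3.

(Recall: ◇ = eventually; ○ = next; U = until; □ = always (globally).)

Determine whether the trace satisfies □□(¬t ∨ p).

□(¬t ∨ p) holds at every position 0..6, and those are all positions ever visited, so □□(¬t ∨ p) holds.

Satisfied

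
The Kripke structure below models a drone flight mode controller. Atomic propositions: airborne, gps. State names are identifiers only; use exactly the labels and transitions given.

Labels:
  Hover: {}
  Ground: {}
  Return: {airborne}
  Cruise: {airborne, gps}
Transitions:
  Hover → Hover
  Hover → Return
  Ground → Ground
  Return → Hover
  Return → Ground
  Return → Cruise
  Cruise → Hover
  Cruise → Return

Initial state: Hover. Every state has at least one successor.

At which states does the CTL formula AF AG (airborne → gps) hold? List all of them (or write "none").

States satisfying AG (airborne → gps): {Ground}.
States satisfying AF AG (airborne → gps): {Ground}.

{Ground}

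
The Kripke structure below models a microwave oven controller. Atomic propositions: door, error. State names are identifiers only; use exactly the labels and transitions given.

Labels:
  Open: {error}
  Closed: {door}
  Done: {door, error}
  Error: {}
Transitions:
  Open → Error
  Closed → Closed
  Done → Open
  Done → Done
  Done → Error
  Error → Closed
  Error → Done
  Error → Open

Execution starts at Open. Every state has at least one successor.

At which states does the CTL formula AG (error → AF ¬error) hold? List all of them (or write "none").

States satisfying error → AF ¬error: {Open, Closed, Error}.
States satisfying AG (error → AF ¬error): {Closed}.

{Closed}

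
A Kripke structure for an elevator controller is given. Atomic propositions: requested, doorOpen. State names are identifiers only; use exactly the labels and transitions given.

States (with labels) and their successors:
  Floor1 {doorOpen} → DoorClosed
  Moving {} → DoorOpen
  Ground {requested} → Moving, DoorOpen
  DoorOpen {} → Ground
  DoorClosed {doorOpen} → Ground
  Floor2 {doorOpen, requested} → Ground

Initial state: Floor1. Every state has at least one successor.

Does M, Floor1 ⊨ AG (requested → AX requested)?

Does not hold

States satisfying requested → AX requested: {Floor1, Moving, DoorOpen, DoorClosed, Floor2}.
States satisfying AG (requested → AX requested): ∅.
Ground is reachable from Floor1 and violates requested → AX requested, so AG fails at Floor1.
Floor1 ∉ Sat(AG (requested → AX requested)).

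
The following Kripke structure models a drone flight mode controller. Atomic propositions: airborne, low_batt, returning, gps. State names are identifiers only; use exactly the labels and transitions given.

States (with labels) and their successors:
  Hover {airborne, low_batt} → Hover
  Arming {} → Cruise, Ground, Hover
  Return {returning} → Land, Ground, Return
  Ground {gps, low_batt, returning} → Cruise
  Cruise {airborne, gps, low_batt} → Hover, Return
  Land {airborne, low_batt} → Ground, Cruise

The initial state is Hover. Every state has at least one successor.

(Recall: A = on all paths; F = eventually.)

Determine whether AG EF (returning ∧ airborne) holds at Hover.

States satisfying EF (returning ∧ airborne): ∅.
States satisfying AG EF (returning ∧ airborne): ∅.
Hover is reachable from Hover and violates EF (returning ∧ airborne), so AG fails at Hover.
Hover ∉ Sat(AG EF (returning ∧ airborne)).

No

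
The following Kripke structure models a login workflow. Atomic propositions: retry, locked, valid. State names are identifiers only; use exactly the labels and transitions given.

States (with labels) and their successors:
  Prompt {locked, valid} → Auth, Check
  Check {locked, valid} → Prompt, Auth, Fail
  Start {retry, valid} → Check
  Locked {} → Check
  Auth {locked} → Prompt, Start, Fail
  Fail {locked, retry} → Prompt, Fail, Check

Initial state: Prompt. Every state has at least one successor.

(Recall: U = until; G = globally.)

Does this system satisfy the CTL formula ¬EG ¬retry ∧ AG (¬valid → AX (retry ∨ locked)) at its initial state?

States satisfying ¬retry: {Prompt, Check, Locked, Auth}.
States satisfying EG ¬retry: {Prompt, Check, Locked, Auth}.
States satisfying ¬EG ¬retry: {Start, Fail}.
States satisfying ¬valid → AX (retry ∨ locked): {Prompt, Check, Start, Locked, Auth, Fail}.
States satisfying AG (¬valid → AX (retry ∨ locked)): {Prompt, Check, Start, Locked, Auth, Fail}.
States satisfying ¬EG ¬retry ∧ AG (¬valid → AX (retry ∨ locked)): {Start, Fail}.
Prompt ∉ Sat(¬EG ¬retry ∧ AG (¬valid → AX (retry ∨ locked))).

No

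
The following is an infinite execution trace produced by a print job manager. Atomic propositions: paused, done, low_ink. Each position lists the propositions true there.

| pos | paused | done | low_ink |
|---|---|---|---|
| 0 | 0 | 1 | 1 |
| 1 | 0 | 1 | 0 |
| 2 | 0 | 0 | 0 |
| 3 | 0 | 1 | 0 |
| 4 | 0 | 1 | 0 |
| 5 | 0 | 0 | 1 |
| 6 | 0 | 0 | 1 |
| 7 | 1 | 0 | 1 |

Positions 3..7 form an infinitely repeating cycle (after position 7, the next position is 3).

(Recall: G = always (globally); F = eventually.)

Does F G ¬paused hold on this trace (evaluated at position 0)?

No

G ¬paused is false at every position 0..7, so it never becomes true and F G ¬paused fails.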